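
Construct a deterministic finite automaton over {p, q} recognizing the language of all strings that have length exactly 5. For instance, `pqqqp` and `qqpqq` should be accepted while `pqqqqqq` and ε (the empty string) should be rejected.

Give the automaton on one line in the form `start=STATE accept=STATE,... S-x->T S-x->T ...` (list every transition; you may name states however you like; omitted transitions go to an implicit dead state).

Count input length up to 6: every symbol moves from A toward G, which means 'more than 5' and absorbs. Accept from {F}.
A 7-state machine:
       p  q 
>  A   B  B 
   B   C  C 
   C   D  D 
   D   E  E 
   E   F  F 
 * F   G  G 
   G   G  G 
(> = start, * = accepting)

start=A accept=F A-p->B A-q->B B-p->C B-q->C C-p->D C-q->D D-p->E D-q->E E-p->F E-q->F F-p->G F-q->G G-p->G G-q->G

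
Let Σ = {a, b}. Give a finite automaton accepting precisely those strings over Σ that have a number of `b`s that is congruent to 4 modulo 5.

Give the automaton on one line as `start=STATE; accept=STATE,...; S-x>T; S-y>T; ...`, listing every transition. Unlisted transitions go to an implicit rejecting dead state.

The only thing that matters is how many `b`s have appeared, reduced mod 5. Use one state per residue: q0 for 0, …, q4 for 4. Reading `b` moves to the next residue; anything else stays put. q4 is accepting.
A 5-state machine:
        a   b  
>  q0   q0  q1 
   q1   q1  q2 
   q2   q2  q3 
   q3   q3  q4 
 * q4   q4  q0 
(> = start, * = accepting)

start=q0; accept=q4; q0-a>q0; q0-b>q1; q1-a>q1; q1-b>q2; q2-a>q2; q2-b>q3; q3-a>q3; q3-b>q4; q4-a>q4; q4-b>q0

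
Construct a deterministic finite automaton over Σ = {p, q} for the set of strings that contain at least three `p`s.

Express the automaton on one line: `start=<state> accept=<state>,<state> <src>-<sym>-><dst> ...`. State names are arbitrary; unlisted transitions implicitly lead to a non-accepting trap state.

start=A accept=D,E A-p->B A-q->A B-p->C B-q->B C-p->D C-q->C D-p->E D-q->D E-p->E E-q->E

Count `p`s, saturating at 4: states A through D mean 0 through 3 `p`s seen; E means more than 3. Each `p` increments (capped at E); other symbols loop. Accept from {D, E}.
A 5-state machine:
       p  q 
>  A   B  A 
   B   C  B 
   C   D  C 
 * D   E  D 
 * E   E  E 
(> = start, * = accepting)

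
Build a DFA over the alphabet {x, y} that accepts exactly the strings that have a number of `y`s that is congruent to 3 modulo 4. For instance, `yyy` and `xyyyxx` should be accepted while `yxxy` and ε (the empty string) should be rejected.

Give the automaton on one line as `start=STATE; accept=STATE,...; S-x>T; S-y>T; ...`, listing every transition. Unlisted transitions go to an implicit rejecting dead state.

start=s0; accept=s3; s0-x>s0; s0-y>s1; s1-x>s1; s1-y>s2; s2-x>s2; s2-y>s3; s3-x>s3; s3-y>s0

Keep the running count of `y`s modulo 4: each `y` advances along the cycle s0 → s1 → s2 → s3 → s0 while other symbols loop. Accept at s3.
        x   y  
>  s0   s0  s1 
   s1   s1  s2 
   s2   s2  s3 
 * s3   s3  s0 
(> = start, * = accepting)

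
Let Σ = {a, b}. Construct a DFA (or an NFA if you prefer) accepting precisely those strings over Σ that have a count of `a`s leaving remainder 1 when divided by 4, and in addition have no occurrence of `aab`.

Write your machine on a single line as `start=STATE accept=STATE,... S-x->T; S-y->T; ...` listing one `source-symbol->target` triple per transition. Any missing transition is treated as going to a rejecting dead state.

start=q0; accept=q1,q3,q9; q0-a->q1; q0-b->q0; q1-a->q2; q1-b->q3; q2-a->q4; q2-b->q5; q3-a->q6; q3-b->q3; q4-a->q7; q4-b->q5; q5-a->q5; q5-b->q5; q6-a->q4; q6-b->q8; q7-a->q9; q7-b->q5; q8-a->q10; q8-b->q8; q9-a->q2; q9-b->q5; q10-a->q7; q10-b->q11; q11-a->q12; q11-b->q11; q12-a->q9; q12-b->q0

Build one automaton per condition and run them in lockstep. One (4 states) tracks the count of `a`s modulo 4; the other (4 states) tracks partial matches of the forbidden pattern `aab`. Each combined state is a pair, one component from each; accept when both components accept. Equivalent product states are then merged.
13 states suffice.
          a    b  
>  q0     q1   q0 
 * q1     q2   q3 
   q2     q4   q5 
 * q3     q6   q3 
   q4     q7   q5 
   q5     q5   q5 
   q6     q4   q8 
   q7     q9   q5 
   q8    q10   q8 
 * q9     q2   q5 
   q10    q7  q11 
   q11   q12  q11 
   q12    q9   q0 
(> = start, * = accepting)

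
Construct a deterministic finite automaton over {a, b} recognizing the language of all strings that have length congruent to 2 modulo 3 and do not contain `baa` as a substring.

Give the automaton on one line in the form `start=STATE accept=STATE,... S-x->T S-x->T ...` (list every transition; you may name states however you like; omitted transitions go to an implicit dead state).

start=s0 accept=s3,s4,s5 s0-a->s1 s0-b->s2 s1-a->s3 s1-b->s4 s2-a->s5 s2-b->s4 s3-a->s0 s3-b->s6 s4-a->s7 s4-b->s6 s5-a->s8 s5-b->s6 s6-a->s9 s6-b->s2 s7-a->s10 s7-b->s2 s8-a->s10 s8-b->s10 s9-a->s11 s9-b->s4 s10-a->s11 s10-b->s11 s11-a->s8 s11-b->s8

Run two small machines in parallel and take their product. One (3 states) tracks the input length modulo 3; the other (4 states) tracks partial matches of the forbidden pattern `baa`. Each combined state is a pair, one component from each; accept when both components accept.
A 12-state machine:
          a    b  
>  s0     s1   s2 
   s1     s3   s4 
   s2     s5   s4 
 * s3     s0   s6 
 * s4     s7   s6 
 * s5     s8   s6 
   s6     s9   s2 
   s7    s10   s2 
   s8    s10  s10 
   s9    s11   s4 
   s10   s11  s11 
   s11    s8   s8 
(> = start, * = accepting)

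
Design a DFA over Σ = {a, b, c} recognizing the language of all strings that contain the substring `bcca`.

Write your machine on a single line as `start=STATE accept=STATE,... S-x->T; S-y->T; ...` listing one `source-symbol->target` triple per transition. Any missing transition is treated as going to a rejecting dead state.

Track how much of `bcca` has been matched so far: state s0 is no progress, s4 is the absorbing accept state reached once `bcca` has occurred. Intermediate states record partial matches; on a mismatch, fall back to the longest reusable overlap.
A 5-state machine:
        a   b   c  
>  s0   s0  s1  s0 
   s1   s0  s1  s2 
   s2   s0  s1  s3 
   s3   s4  s1  s0 
 * s4   s4  s4  s4 
(> = start, * = accepting)

start=s0; accept=s4; s0-a->s0; s0-b->s1; s0-c->s0; s1-a->s0; s1-b->s1; s1-c->s2; s2-a->s0; s2-b->s1; s2-c->s3; s3-a->s4; s3-b->s1; s3-c->s0; s4-a->s4; s4-b->s4; s4-c->s4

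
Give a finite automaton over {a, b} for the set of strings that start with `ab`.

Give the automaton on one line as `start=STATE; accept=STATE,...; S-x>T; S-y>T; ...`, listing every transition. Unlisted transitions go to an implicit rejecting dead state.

Walk along `ab` while the input agrees: from q0 take `a` to q1, and so on. Any deviation drops to the rejecting sink q3. Once q2 is reached the prefix is confirmed and every continuation is accepted.
A 4-state machine:
        a   b  
>  q0   q1  q3 
   q1   q3  q2 
 * q2   q2  q2 
   q3   q3  q3 
(> = start, * = accepting)

start=q0; accept=q2; q0-a>q1; q0-b>q3; q1-a>q3; q1-b>q2; q2-a>q2; q2-b>q2; q3-a>q3; q3-b>q3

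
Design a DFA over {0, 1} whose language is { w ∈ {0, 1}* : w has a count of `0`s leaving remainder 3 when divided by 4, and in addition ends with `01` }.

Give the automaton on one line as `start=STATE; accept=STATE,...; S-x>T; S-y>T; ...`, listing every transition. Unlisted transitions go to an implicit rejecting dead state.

Build one automaton per condition and run them in lockstep. The first has 4 states tracking the count of `0`s modulo 4; the second has 3 states tracking how much of the suffix `01` has currently been matched. A product state is a pair (one from each), accepting exactly when both do.
          0    1  
>  q0     q1   q0 
   q1     q2   q3 
   q2     q4   q5 
   q3     q2   q6 
   q4     q7   q8 
   q5     q4   q9 
   q6     q2   q6 
   q7     q1  q10 
 * q8     q7  q11 
   q9     q4   q9 
   q10    q1   q0 
   q11    q7  q11 
(> = start, * = accepting)

start=q0; accept=q8; q0-0>q1; q0-1>q0; q1-0>q2; q1-1>q3; q2-0>q4; q2-1>q5; q3-0>q2; q3-1>q6; q4-0>q7; q4-1>q8; q5-0>q4; q5-1>q9; q6-0>q2; q6-1>q6; q7-0>q1; q7-1>q10; q8-0>q7; q8-1>q11; q9-0>q4; q9-1>q9; q10-0>q1; q10-1>q0; q11-0>q7; q11-1>q11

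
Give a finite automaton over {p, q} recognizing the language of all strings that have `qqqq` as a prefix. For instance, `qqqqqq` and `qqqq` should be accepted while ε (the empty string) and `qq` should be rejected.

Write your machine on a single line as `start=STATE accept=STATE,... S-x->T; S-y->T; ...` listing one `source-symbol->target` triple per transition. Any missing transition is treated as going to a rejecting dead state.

start=s0; accept=s4; s0-p->s5; s0-q->s1; s1-p->s5; s1-q->s2; s2-p->s5; s2-q->s3; s3-p->s5; s3-q->s4; s4-p->s4; s4-q->s4; s5-p->s5; s5-q->s5

Check the first 4 symbols one by one: s0 through s3 record how many have matched `qqqq` so far; any wrong symbol goes to the dead state s5. After all 4 match we enter the accepting sink s4.
With 6 states:
        p   q  
>  s0   s5  s1 
   s1   s5  s2 
   s2   s5  s3 
   s3   s5  s4 
 * s4   s4  s4 
   s5   s5  s5 
(> = start, * = accepting)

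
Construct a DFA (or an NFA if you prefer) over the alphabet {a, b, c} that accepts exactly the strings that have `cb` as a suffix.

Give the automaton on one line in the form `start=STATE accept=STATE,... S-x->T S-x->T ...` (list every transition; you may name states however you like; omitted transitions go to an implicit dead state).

start=q0 accept=q2 q0-a->q0 q0-b->q0 q0-c->q1 q1-a->q0 q1-b->q2 q1-c->q1 q2-a->q0 q2-b->q0 q2-c->q1

Remember how much of `cb` the current input suffix matches. State q0 means no match yet; q1 means the last symbol is `c`; q2 means the last 2 symbols are `cb`. Only q2 accepts. On a mismatch, fall back to the longest proper suffix that is still a prefix of `cb`.
        a   b   c  
>  q0   q0  q0  q1 
   q1   q0  q2  q1 
 * q2   q0  q0  q1 
(> = start, * = accepting)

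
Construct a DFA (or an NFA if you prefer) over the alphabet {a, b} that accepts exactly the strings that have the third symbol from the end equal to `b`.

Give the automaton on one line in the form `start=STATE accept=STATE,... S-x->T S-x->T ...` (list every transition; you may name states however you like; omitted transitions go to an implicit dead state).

A DFA must remember the last 3 symbols (since which symbol is third-to-last isn't known until the input ends). Use one state per possible window of the last ≤3 symbols; accept from those whose window starts with `b`.
With 15 states:
          a    b  
>  q0     q1   q2 
   q1     q3   q4 
   q2     q5   q6 
   q3     q7   q8 
   q4     q9  q10 
   q5    q11  q12 
   q6    q13  q14 
   q7     q7   q8 
   q8     q9  q10 
   q9    q11  q12 
   q10   q13  q14 
 * q11    q7   q8 
 * q12    q9  q10 
 * q13   q11  q12 
 * q14   q13  q14 
(> = start, * = accepting)

start=q0 accept=q11,q12,q13,q14 q0-a->q1 q0-b->q2 q1-a->q3 q1-b->q4 q2-a->q5 q2-b->q6 q3-a->q7 q3-b->q8 q4-a->q9 q4-b->q10 q5-a->q11 q5-b->q12 q6-a->q13 q6-b->q14 q7-a->q7 q7-b->q8 q8-a->q9 q8-b->q10 q9-a->q11 q9-b->q12 q10-a->q13 q10-b->q14 q11-a->q7 q11-b->q8 q12-a->q9 q12-b->q10 q13-a->q11 q13-b->q12 q14-a->q13 q14-b->q14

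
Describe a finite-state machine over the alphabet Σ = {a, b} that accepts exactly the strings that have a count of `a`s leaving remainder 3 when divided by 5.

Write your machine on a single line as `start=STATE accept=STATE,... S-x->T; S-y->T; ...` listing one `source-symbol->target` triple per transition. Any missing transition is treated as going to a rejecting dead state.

The only thing that matters is how many `a`s have appeared, reduced mod 5. Use one state per residue: q0 for 0, …, q4 for 4. Reading `a` moves to the next residue; anything else stays put. q3 is accepting.
        a   b  
>  q0   q1  q0 
   q1   q2  q1 
   q2   q3  q2 
 * q3   q4  q3 
   q4   q0  q4 
(> = start, * = accepting)

start=q0; accept=q3; q0-a->q1; q0-b->q0; q1-a->q2; q1-b->q1; q2-a->q3; q2-b->q2; q3-a->q4; q3-b->q3; q4-a->q0; q4-b->q4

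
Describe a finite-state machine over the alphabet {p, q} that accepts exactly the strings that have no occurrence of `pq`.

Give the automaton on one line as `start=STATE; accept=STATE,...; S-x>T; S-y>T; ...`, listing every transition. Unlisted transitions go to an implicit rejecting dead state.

Track partial matches of the forbidden pattern `pq`. State s2 is a dead state reached once `pq` has occurred; every other state accepts. s0 means no part of `pq` is currently matched.
3 states suffice.
        p   q  
>* s0   s1  s0 
 * s1   s1  s2 
   s2   s2  s2 
(> = start, * = accepting)

start=s0; accept=s0,s1; s0-p>s1; s0-q>s0; s1-p>s1; s1-q>s2; s2-p>s2; s2-q>s2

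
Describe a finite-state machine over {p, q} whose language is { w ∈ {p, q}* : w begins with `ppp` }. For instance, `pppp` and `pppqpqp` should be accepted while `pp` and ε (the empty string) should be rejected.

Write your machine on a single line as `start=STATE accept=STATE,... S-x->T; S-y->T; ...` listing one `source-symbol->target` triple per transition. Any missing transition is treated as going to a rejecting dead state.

Check the first 3 symbols one by one: s0 through s2 record how many have matched `ppp` so far; any wrong symbol goes to the dead state s4. After all 3 match we enter the accepting sink s3.
A 5-state machine:
        p   q  
>  s0   s1  s4 
   s1   s2  s4 
   s2   s3  s4 
 * s3   s3  s3 
   s4   s4  s4 
(> = start, * = accepting)

start=s0; accept=s3; s0-p->s1; s0-q->s4; s1-p->s2; s1-q->s4; s2-p->s3; s2-q->s4; s3-p->s3; s3-q->s3; s4-p->s4; s4-q->s4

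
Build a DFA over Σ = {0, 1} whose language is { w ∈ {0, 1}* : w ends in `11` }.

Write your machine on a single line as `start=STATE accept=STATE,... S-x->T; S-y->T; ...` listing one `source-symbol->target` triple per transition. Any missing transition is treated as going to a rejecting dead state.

start=s0; accept=s2; s0-0->s0; s0-1->s1; s1-0->s0; s1-1->s2; s2-0->s0; s2-1->s2

Remember how much of `11` the current input suffix matches. State s0 means no match yet; s1 means the last symbol is `1`; s2 means the last 2 symbols are `11`. Only s2 accepts. On a mismatch, fall back to the longest proper suffix that is still a prefix of `11`.
A 3-state machine:
        0   1  
>  s0   s0  s1 
   s1   s0  s2 
 * s2   s0  s2 
(> = start, * = accepting)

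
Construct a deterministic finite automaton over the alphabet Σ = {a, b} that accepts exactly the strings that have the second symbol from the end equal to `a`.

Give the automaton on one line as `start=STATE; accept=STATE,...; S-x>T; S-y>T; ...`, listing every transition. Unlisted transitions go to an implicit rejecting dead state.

start=q0; accept=q3,q4; q0-a>q1; q0-b>q2; q1-a>q3; q1-b>q4; q2-a>q5; q2-b>q6; q3-a>q3; q3-b>q4; q4-a>q5; q4-b>q6; q5-a>q3; q5-b>q4; q6-a>q5; q6-b>q6

A DFA must remember the last 2 symbols (since which symbol is second-to-last isn't known until the input ends). Use one state per possible window of the last ≤2 symbols; accept from those whose window starts with `a`.
7 states suffice.
        a   b  
>  q0   q1  q2 
   q1   q3  q4 
   q2   q5  q6 
 * q3   q3  q4 
 * q4   q5  q6 
   q5   q3  q4 
   q6   q5  q6 
(> = start, * = accepting)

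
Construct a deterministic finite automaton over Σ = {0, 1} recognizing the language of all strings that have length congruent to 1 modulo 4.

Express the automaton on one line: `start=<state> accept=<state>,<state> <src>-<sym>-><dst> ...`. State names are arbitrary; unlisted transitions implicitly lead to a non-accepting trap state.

Count input length modulo 4: every symbol advances one step around the cycle q0 → q1 → q2 → q3 → q0. Accept at q1.
A 4-state machine:
        0   1  
>  q0   q1  q1 
 * q1   q2  q2 
   q2   q3  q3 
   q3   q0  q0 
(> = start, * = accepting)

start=q0 accept=q1 q0-0->q1 q0-1->q1 q1-0->q2 q1-1->q2 q2-0->q3 q2-1->q3 q3-0->q0 q3-1->q0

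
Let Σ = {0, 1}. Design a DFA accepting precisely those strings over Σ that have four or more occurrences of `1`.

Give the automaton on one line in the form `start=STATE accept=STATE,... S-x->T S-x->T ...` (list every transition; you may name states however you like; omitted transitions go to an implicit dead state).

Only the number of `1`s matters, and only up to 5. Make a chain q0 → q1 → q2 → q3 → q4 → q5 advanced by each `1` (with q5 absorbing); every other symbol self-loops. The accepting set is {q4, q5}.
A 6-state machine:
        0   1  
>  q0   q0  q1 
   q1   q1  q2 
   q2   q2  q3 
   q3   q3  q4 
 * q4   q4  q5 
 * q5   q5  q5 
(> = start, * = accepting)

start=q0 accept=q4,q5 q0-0->q0 q0-1->q1 q1-0->q1 q1-1->q2 q2-0->q2 q2-1->q3 q3-0->q3 q3-1->q4 q4-0->q4 q4-1->q5 q5-0->q5 q5-1->q5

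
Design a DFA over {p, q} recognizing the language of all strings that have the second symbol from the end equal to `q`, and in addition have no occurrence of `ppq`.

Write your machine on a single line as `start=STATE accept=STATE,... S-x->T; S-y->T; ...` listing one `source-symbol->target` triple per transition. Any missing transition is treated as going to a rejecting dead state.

Build one automaton per condition and run them in lockstep. One (7 states) tracks the last 2 symbols read; the other (4 states) tracks partial matches of the forbidden pattern `ppq`. Each combined state is a pair, one component from each; accept when both components accept. Equivalent product states are then merged.
        p   q  
>  s0   s1  s2 
   s1   s3  s2 
   s2   s4  s5 
   s3   s3  s3 
 * s4   s3  s2 
 * s5   s4  s5 
(> = start, * = accepting)

start=s0; accept=s4,s5; s0-p->s1; s0-q->s2; s1-p->s3; s1-q->s2; s2-p->s4; s2-q->s5; s3-p->s3; s3-q->s3; s4-p->s3; s4-q->s2; s5-p->s4; s5-q->s5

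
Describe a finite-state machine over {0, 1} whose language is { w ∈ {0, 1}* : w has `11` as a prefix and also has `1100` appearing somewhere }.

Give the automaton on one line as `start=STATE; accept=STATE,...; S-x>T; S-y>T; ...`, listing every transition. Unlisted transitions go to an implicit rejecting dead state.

start=s0; accept=s8; s0-0>s1; s0-1>s2; s1-0>s1; s1-1>s3; s2-0>s1; s2-1>s4; s3-0>s1; s3-1>s5; s4-0>s6; s4-1>s4; s5-0>s7; s5-1>s5; s6-0>s8; s6-1>s9; s7-0>s10; s7-1>s3; s8-0>s8; s8-1>s8; s9-0>s11; s9-1>s4; s10-0>s10; s10-1>s10; s11-0>s11; s11-1>s9

Build one automaton per condition and run them in lockstep. One (4 states) tracks whether the input so far still matches the prefix `11`; the other (5 states) tracks whether and how much of `1100` has been seen. Each combined state is a pair, one component from each; accept when both components accept.
With 12 states:
          0    1  
>  s0     s1   s2 
   s1     s1   s3 
   s2     s1   s4 
   s3     s1   s5 
   s4     s6   s4 
   s5     s7   s5 
   s6     s8   s9 
   s7    s10   s3 
 * s8     s8   s8 
   s9    s11   s4 
   s10   s10  s10 
   s11   s11   s9 
(> = start, * = accepting)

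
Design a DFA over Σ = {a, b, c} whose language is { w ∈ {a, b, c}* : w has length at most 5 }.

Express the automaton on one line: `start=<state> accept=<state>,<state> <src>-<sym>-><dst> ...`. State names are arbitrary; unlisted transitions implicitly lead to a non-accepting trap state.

start=q0 accept=q0,q1,q2,q3,q4,q5 q0-a->q1 q0-b->q1 q0-c->q1 q1-a->q2 q1-b->q2 q1-c->q2 q2-a->q3 q2-b->q3 q2-c->q3 q3-a->q4 q3-b->q4 q3-c->q4 q4-a->q5 q4-b->q5 q4-c->q5 q5-a->q6 q5-b->q6 q5-c->q6 q6-a->q6 q6-b->q6 q6-c->q6

Count input length up to 6: every symbol moves from q0 toward q6, which means 'more than 5' and absorbs. Accept from {q0, q1, q2, q3, q4, q5}.
With 7 states:
        a   b   c  
>* q0   q1  q1  q1 
 * q1   q2  q2  q2 
 * q2   q3  q3  q3 
 * q3   q4  q4  q4 
 * q4   q5  q5  q5 
 * q5   q6  q6  q6 
   q6   q6  q6  q6 
(> = start, * = accepting)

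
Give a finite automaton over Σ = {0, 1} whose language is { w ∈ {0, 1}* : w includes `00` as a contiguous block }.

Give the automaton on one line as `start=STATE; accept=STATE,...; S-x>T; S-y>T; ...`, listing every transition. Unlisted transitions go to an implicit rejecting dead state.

States S0..S1 record the length of the longest prefix of `00` that matches the current input suffix. Reaching S2 means `00` has been seen, and we stay there forever. Accept from S2.
A 3-state machine:
        0   1  
>  S0   S1  S0 
   S1   S2  S0 
 * S2   S2  S2 
(> = start, * = accepting)

start=S0; accept=S2; S0-0>S1; S0-1>S0; S1-0>S2; S1-1>S0; S2-0>S2; S2-1>S2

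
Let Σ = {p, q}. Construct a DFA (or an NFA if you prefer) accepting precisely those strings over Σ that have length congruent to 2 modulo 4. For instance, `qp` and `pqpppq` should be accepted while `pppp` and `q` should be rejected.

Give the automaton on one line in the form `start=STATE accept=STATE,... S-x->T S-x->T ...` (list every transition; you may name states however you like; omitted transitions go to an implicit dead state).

start=S0 accept=S2 S0-p->S1 S0-q->S1 S1-p->S2 S1-q->S2 S2-p->S3 S2-q->S3 S3-p->S0 S3-q->S0

Only the length mod 4 matters, so use a 4-cycle: from any state, every input symbol moves to the next state, wrapping S3 back to S0. Mark S2 accepting.
4 states suffice.
        p   q  
>  S0   S1  S1 
   S1   S2  S2 
 * S2   S3  S3 
   S3   S0  S0 
(> = start, * = accepting)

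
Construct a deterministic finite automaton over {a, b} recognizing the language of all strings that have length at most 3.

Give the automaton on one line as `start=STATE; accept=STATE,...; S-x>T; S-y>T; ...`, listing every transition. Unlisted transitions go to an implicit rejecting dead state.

We only need to distinguish lengths 0, 1, …, 3, and '>3'. Chain s0 → s1 → s2 → s3 → s4 on every symbol, with s4 looping. Accepting states: {s0, s1, s2, s3}.
With 5 states:
        a   b  
>* s0   s1  s1 
 * s1   s2  s2 
 * s2   s3  s3 
 * s3   s4  s4 
   s4   s4  s4 
(> = start, * = accepting)

start=s0; accept=s0,s1,s2,s3; s0-a>s1; s0-b>s1; s1-a>s2; s1-b>s2; s2-a>s3; s2-b>s3; s3-a>s4; s3-b>s4; s4-a>s4; s4-b>s4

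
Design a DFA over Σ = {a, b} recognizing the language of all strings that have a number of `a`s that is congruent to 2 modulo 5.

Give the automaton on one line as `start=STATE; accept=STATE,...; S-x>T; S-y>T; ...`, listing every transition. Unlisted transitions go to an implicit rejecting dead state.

Keep the running count of `a`s modulo 5: each `a` advances along the cycle q0 → q1 → q2 → q3 → q4 → q0 while other symbols loop. Accept at q2.
5 states suffice.
        a   b  
>  q0   q1  q0 
   q1   q2  q1 
 * q2   q3  q2 
   q3   q4  q3 
   q4   q0  q4 
(> = start, * = accepting)

start=q0; accept=q2; q0-a>q1; q0-b>q0; q1-a>q2; q1-b>q1; q2-a>q3; q2-b>q2; q3-a>q4; q3-b>q3; q4-a>q0; q4-b>q4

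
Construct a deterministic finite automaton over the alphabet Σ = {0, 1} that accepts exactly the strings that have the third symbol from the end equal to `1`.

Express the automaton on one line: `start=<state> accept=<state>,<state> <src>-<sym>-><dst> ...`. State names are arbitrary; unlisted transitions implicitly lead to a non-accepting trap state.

start=S0 accept=S11,S12,S13,S14 S0-0->S1 S0-1->S2 S1-0->S3 S1-1->S4 S2-0->S5 S2-1->S6 S3-0->S7 S3-1->S8 S4-0->S9 S4-1->S10 S5-0->S11 S5-1->S12 S6-0->S13 S6-1->S14 S7-0->S7 S7-1->S8 S8-0->S9 S8-1->S10 S9-0->S11 S9-1->S12 S10-0->S13 S10-1->S14 S11-0->S7 S11-1->S8 S12-0->S9 S12-1->S10 S13-0->S11 S13-1->S12 S14-0->S13 S14-1->S14

A DFA must remember the last 3 symbols (since which symbol is third-to-last isn't known until the input ends). Use one state per possible window of the last ≤3 symbols; accept from those whose window starts with `1`.
          0    1  
>  S0     S1   S2 
   S1     S3   S4 
   S2     S5   S6 
   S3     S7   S8 
   S4     S9  S10 
   S5    S11  S12 
   S6    S13  S14 
   S7     S7   S8 
   S8     S9  S10 
   S9    S11  S12 
   S10   S13  S14 
 * S11    S7   S8 
 * S12    S9  S10 
 * S13   S11  S12 
 * S14   S13  S14 
(> = start, * = accepting)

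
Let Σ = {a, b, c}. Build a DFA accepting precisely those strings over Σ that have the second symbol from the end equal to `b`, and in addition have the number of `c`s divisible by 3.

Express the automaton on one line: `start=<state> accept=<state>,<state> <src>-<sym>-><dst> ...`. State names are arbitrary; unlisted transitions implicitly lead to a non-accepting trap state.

start=S0 accept=S3,S4 S0-a->S0 S0-b->S1 S0-c->S2 S1-a->S3 S1-b->S4 S1-c->S2 S2-a->S2 S2-b->S2 S2-c->S5 S3-a->S0 S3-b->S1 S3-c->S2 S4-a->S3 S4-b->S4 S4-c->S2 S5-a->S5 S5-b->S6 S5-c->S0 S6-a->S5 S6-b->S6 S6-c->S3

Build one automaton per condition and run them in lockstep. The first has 13 states tracking the last 2 symbols read; the second has 3 states tracking the count of `c`s modulo 3. A product state is a pair (one from each), accepting exactly when both do. Equivalent product states are then merged.
        a   b   c  
>  S0   S0  S1  S2 
   S1   S3  S4  S2 
   S2   S2  S2  S5 
 * S3   S0  S1  S2 
 * S4   S3  S4  S2 
   S5   S5  S6  S0 
   S6   S5  S6  S3 
(> = start, * = accepting)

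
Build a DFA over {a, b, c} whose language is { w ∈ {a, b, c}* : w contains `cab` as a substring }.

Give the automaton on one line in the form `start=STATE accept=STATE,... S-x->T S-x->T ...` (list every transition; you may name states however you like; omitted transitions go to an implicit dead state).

start=q0 accept=q3 q0-a->q0 q0-b->q0 q0-c->q1 q1-a->q2 q1-b->q0 q1-c->q1 q2-a->q0 q2-b->q3 q2-c->q1 q3-a->q3 q3-b->q3 q3-c->q3

Track how much of `cab` has been matched so far: state q0 is no progress, q3 is the absorbing accept state reached once `cab` has occurred. Intermediate states record partial matches; on a mismatch, fall back to the longest reusable overlap.
A 4-state machine:
        a   b   c  
>  q0   q0  q0  q1 
   q1   q2  q0  q1 
   q2   q0  q3  q1 
 * q3   q3  q3  q3 
(> = start, * = accepting)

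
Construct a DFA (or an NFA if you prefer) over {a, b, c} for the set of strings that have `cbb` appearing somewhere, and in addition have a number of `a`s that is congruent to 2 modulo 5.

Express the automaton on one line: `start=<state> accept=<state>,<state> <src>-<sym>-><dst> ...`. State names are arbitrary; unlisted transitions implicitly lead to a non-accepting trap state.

start=q0 accept=q16 q0-a->q1 q0-b->q0 q0-c->q2 q1-a->q3 q1-b->q1 q1-c->q4 q2-a->q1 q2-b->q5 q2-c->q2 q3-a->q6 q3-b->q3 q3-c->q7 q4-a->q3 q4-b->q8 q4-c->q4 q5-a->q1 q5-b->q9 q5-c->q2 q6-a->q10 q6-b->q6 q6-c->q11 q7-a->q6 q7-b->q12 q7-c->q7 q8-a->q3 q8-b->q13 q8-c->q4 q9-a->q13 q9-b->q9 q9-c->q9 q10-a->q0 q10-b->q10 q10-c->q14 q11-a->q10 q11-b->q15 q11-c->q11 q12-a->q6 q12-b->q16 q12-c->q7 q13-a->q16 q13-b->q13 q13-c->q13 q14-a->q0 q14-b->q17 q14-c->q14 q15-a->q10 q15-b->q18 q15-c->q11 q16-a->q18 q16-b->q16 q16-c->q16 q17-a->q0 q17-b->q19 q17-c->q14 q18-a->q19 q18-b->q18 q18-c->q18 q19-a->q9 q19-b->q19 q19-c->q19

Run two small machines in parallel and take their product. The first has 4 states tracking whether and how much of `cbb` has been seen; the second has 5 states tracking the count of `a`s modulo 5. A product state is a pair (one from each), accepting exactly when both do.
A 20-state machine:
          a    b    c  
>  q0     q1   q0   q2 
   q1     q3   q1   q4 
   q2     q1   q5   q2 
   q3     q6   q3   q7 
   q4     q3   q8   q4 
   q5     q1   q9   q2 
   q6    q10   q6  q11 
   q7     q6  q12   q7 
   q8     q3  q13   q4 
   q9    q13   q9   q9 
   q10    q0  q10  q14 
   q11   q10  q15  q11 
   q12    q6  q16   q7 
   q13   q16  q13  q13 
   q14    q0  q17  q14 
   q15   q10  q18  q11 
 * q16   q18  q16  q16 
   q17    q0  q19  q14 
   q18   q19  q18  q18 
   q19    q9  q19  q19 
(> = start, * = accepting)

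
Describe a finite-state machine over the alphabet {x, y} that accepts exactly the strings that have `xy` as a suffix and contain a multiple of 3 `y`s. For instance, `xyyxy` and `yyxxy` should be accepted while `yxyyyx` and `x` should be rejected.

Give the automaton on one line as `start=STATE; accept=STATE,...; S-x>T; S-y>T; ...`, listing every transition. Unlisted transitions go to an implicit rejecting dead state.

Handle the two conditions separately and then intersect. The first has 3 states tracking how much of the suffix `xy` has currently been matched; the second has 3 states tracking the count of `y`s modulo 3. A product state is a pair (one from each), accepting exactly when both do. After merging equivalent states the machine shrinks.
5 states suffice.
        x   y  
>  S0   S0  S1 
   S1   S1  S2 
   S2   S3  S0 
   S3   S3  S4 
 * S4   S0  S1 
(> = start, * = accepting)

start=S0; accept=S4; S0-x>S0; S0-y>S1; S1-x>S1; S1-y>S2; S2-x>S3; S2-y>S0; S3-x>S3; S3-y>S4; S4-x>S0; S4-y>S1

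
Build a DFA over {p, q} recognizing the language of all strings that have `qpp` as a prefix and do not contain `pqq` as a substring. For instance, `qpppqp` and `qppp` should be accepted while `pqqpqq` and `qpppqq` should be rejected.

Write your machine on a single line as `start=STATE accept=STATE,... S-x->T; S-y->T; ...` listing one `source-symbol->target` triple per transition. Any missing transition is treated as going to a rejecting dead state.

start=s0; accept=s4,s5; s0-p->s1; s0-q->s2; s1-p->s1; s1-q->s1; s2-p->s3; s2-q->s1; s3-p->s4; s3-q->s1; s4-p->s4; s4-q->s5; s5-p->s4; s5-q->s1

Build one automaton per condition and run them in lockstep. The first has 5 states tracking whether the input so far still matches the prefix `qpp`; the second has 4 states tracking partial matches of the forbidden pattern `pqq`. A product state is a pair (one from each), accepting exactly when both do. Equivalent product states are then merged.
A 6-state machine:
        p   q  
>  s0   s1  s2 
   s1   s1  s1 
   s2   s3  s1 
   s3   s4  s1 
 * s4   s4  s5 
 * s5   s4  s1 
(> = start, * = accepting)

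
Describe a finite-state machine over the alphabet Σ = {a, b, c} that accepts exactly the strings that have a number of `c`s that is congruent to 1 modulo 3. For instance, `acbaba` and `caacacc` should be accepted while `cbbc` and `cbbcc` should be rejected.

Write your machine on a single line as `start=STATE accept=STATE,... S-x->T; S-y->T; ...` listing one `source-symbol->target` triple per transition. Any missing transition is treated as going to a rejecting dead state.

Keep the running count of `c`s modulo 3: each `c` advances along the cycle q0 → q1 → q2 → q0 while other symbols loop. Accept at q1.
With 3 states:
        a   b   c  
>  q0   q0  q0  q1 
 * q1   q1  q1  q2 
   q2   q2  q2  q0 
(> = start, * = accepting)

start=q0; accept=q1; q0-a->q0; q0-b->q0; q0-c->q1; q1-a->q1; q1-b->q1; q1-c->q2; q2-a->q2; q2-b->q2; q2-c->q0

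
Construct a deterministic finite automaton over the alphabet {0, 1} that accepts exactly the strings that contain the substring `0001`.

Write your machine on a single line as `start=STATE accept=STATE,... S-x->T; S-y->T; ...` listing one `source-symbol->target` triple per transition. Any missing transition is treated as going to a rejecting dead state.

States S0..S3 record the length of the longest prefix of `0001` that matches the current input suffix. Reaching S4 means `0001` has been seen, and we stay there forever. Accept from S4.
A 5-state machine:
        0   1  
>  S0   S1  S0 
   S1   S2  S0 
   S2   S3  S0 
   S3   S3  S4 
 * S4   S4  S4 
(> = start, * = accepting)

start=S0; accept=S4; S0-0->S1; S0-1->S0; S1-0->S2; S1-1->S0; S2-0->S3; S2-1->S0; S3-0->S3; S3-1->S4; S4-0->S4; S4-1->S4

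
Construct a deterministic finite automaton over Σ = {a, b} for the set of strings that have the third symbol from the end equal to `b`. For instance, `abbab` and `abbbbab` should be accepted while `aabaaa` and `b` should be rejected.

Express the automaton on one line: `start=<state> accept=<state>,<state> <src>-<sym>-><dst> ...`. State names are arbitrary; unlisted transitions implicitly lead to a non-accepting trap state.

start=S0 accept=S11,S12,S13,S14 S0-a->S1 S0-b->S2 S1-a->S3 S1-b->S4 S2-a->S5 S2-b->S6 S3-a->S7 S3-b->S8 S4-a->S9 S4-b->S10 S5-a->S11 S5-b->S12 S6-a->S13 S6-b->S14 S7-a->S7 S7-b->S8 S8-a->S9 S8-b->S10 S9-a->S11 S9-b->S12 S10-a->S13 S10-b->S14 S11-a->S7 S11-b->S8 S12-a->S9 S12-b->S10 S13-a->S11 S13-b->S12 S14-a->S13 S14-b->S14

Because acceptance depends on a position counted from the end, the machine has to buffer the most recent 3 symbols. Make each state the string of the last up-to-3 symbols read; on input `x` shift the window left and append `x`. Accept when the buffered window has length 3 and begins with `b`.
          a    b  
>  S0     S1   S2 
   S1     S3   S4 
   S2     S5   S6 
   S3     S7   S8 
   S4     S9  S10 
   S5    S11  S12 
   S6    S13  S14 
   S7     S7   S8 
   S8     S9  S10 
   S9    S11  S12 
   S10   S13  S14 
 * S11    S7   S8 
 * S12    S9  S10 
 * S13   S11  S12 
 * S14   S13  S14 
(> = start, * = accepting)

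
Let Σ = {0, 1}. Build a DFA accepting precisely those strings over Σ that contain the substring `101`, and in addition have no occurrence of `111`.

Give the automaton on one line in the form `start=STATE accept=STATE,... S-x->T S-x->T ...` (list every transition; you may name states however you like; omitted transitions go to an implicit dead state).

Handle the two conditions separately and then intersect. One (4 states) tracks whether and how much of `101` has been seen; the other (4 states) tracks partial matches of the forbidden pattern `111`. Each combined state is a pair, one component from each; accept when both components accept. Equivalent product states are then merged.
An 8-state machine:
        0   1  
>  s0   s0  s1 
   s1   s2  s3 
   s2   s0  s4 
   s3   s2  s5 
 * s4   s6  s7 
   s5   s5  s5 
 * s6   s6  s4 
 * s7   s6  s5 
(> = start, * = accepting)

start=s0 accept=s4,s6,s7 s0-0->s0 s0-1->s1 s1-0->s2 s1-1->s3 s2-0->s0 s2-1->s4 s3-0->s2 s3-1->s5 s4-0->s6 s4-1->s7 s5-0->s5 s5-1->s5 s6-0->s6 s6-1->s4 s7-0->s6 s7-1->s5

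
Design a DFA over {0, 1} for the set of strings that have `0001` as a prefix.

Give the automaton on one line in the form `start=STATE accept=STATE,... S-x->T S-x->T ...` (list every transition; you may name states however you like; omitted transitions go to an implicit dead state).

start=q0 accept=q4 q0-0->q1 q0-1->q5 q1-0->q2 q1-1->q5 q2-0->q3 q2-1->q5 q3-0->q5 q3-1->q4 q4-0->q4 q4-1->q4 q5-0->q5 q5-1->q5

Walk along `0001` while the input agrees: from q0 take `0` to q1, and so on. Any deviation drops to the rejecting sink q5. Once q4 is reached the prefix is confirmed and every continuation is accepted.
A 6-state machine:
        0   1  
>  q0   q1  q5 
   q1   q2  q5 
   q2   q3  q5 
   q3   q5  q4 
 * q4   q4  q4 
   q5   q5  q5 
(> = start, * = accepting)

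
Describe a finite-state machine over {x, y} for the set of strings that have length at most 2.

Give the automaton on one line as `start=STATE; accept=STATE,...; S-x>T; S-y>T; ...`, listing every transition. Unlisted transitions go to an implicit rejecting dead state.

We only need to distinguish lengths 0, 1, …, 2, and '>2'. Chain q0 → q1 → q2 → q3 on every symbol, with q3 looping. Accepting states: {q0, q1, q2}.
With 4 states:
        x   y  
>* q0   q1  q1 
 * q1   q2  q2 
 * q2   q3  q3 
   q3   q3  q3 
(> = start, * = accepting)

start=q0; accept=q0,q1,q2; q0-x>q1; q0-y>q1; q1-x>q2; q1-y>q2; q2-x>q3; q2-y>q3; q3-x>q3; q3-y>q3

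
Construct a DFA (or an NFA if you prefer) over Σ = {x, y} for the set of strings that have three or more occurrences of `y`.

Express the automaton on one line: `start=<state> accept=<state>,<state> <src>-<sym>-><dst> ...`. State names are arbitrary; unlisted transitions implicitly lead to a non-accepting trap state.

Count `y`s, saturating at 4: states A through D mean 0 through 3 `y`s seen; E means more than 3. Each `y` increments (capped at E); other symbols loop. Accept from {D, E}.
5 states suffice.
       x  y 
>  A   A  B 
   B   B  C 
   C   C  D 
 * D   D  E 
 * E   E  E 
(> = start, * = accepting)

start=A accept=D,E A-x->A A-y->B B-x->B B-y->C C-x->C C-y->D D-x->D D-y->E E-x->E E-y->E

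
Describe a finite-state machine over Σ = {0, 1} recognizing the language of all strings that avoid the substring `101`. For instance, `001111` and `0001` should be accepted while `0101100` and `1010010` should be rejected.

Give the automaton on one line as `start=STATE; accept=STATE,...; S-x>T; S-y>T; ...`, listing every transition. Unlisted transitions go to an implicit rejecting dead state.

start=s0; accept=s0,s1,s2; s0-0>s0; s0-1>s1; s1-0>s2; s1-1>s1; s2-0>s0; s2-1>s3; s3-0>s3; s3-1>s3

This is the complement of 'contains `101`'. Use the same substring-matching states — s0 through s3 holding how much of `101` has just been matched — but flip the accepting set: everything except the trap s3 accepts.
4 states suffice.
        0   1  
>* s0   s0  s1 
 * s1   s2  s1 
 * s2   s0  s3 
   s3   s3  s3 
(> = start, * = accepting)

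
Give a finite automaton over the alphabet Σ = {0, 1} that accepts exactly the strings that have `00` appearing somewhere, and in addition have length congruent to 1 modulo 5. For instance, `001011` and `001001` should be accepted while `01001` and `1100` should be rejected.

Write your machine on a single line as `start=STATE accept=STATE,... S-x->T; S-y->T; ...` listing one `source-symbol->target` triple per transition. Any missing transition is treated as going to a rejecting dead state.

start=A; accept=O; A-0->B; A-1->C; B-0->D; B-1->E; C-0->F; C-1->E; D-0->G; D-1->G; E-0->H; E-1->I; F-0->G; F-1->I; G-0->J; G-1->J; H-0->J; H-1->K; I-0->L; I-1->K; J-0->M; J-1->M; K-0->N; K-1->A; L-0->M; L-1->A; M-0->O; M-1->O; N-0->O; N-1->C; O-0->D; O-1->D

Handle the two conditions separately and then intersect. The first has 3 states tracking whether and how much of `00` has been seen; the second has 5 states tracking the input length modulo 5. A product state is a pair (one from each), accepting exactly when both do.
With 15 states:
       0  1 
>  A   B  C 
   B   D  E 
   C   F  E 
   D   G  G 
   E   H  I 
   F   G  I 
   G   J  J 
   H   J  K 
   I   L  K 
   J   M  M 
   K   N  A 
   L   M  A 
   M   O  O 
   N   O  C 
 * O   D  D 
(> = start, * = accepting)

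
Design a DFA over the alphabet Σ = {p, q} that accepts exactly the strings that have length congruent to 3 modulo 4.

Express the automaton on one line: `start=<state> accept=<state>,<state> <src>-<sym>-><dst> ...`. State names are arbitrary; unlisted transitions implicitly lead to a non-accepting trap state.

Count input length modulo 4: every symbol advances one step around the cycle A → B → C → D → A. Accept at D.
A 4-state machine:
       p  q 
>  A   B  B 
   B   C  C 
   C   D  D 
 * D   A  A 
(> = start, * = accepting)

start=A accept=D A-p->B A-q->B B-p->C B-q->C C-p->D C-q->D D-p->A D-q->A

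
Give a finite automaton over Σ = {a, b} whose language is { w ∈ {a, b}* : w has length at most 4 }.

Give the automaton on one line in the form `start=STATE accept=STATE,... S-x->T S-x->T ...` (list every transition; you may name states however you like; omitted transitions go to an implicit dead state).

start=s0 accept=s0,s1,s2,s3,s4 s0-a->s1 s0-b->s1 s1-a->s2 s1-b->s2 s2-a->s3 s2-b->s3 s3-a->s4 s3-b->s4 s4-a->s5 s4-b->s5 s5-a->s5 s5-b->s5

Count input length up to 5: every symbol moves from s0 toward s5, which means 'more than 4' and absorbs. Accept from {s0, s1, s2, s3, s4}.
6 states suffice.
        a   b  
>* s0   s1  s1 
 * s1   s2  s2 
 * s2   s3  s3 
 * s3   s4  s4 
 * s4   s5  s5 
   s5   s5  s5 
(> = start, * = accepting)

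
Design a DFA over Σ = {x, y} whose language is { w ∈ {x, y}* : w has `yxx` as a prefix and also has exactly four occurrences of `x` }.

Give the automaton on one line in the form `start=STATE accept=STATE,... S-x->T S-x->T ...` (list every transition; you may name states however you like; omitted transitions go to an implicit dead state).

start=S0 accept=S6 S0-x->S1 S0-y->S2 S1-x->S1 S1-y->S1 S2-x->S3 S2-y->S1 S3-x->S4 S3-y->S1 S4-x->S5 S4-y->S4 S5-x->S6 S5-y->S5 S6-x->S1 S6-y->S6

Run two small machines in parallel and take their product. One (5 states) tracks whether the input so far still matches the prefix `yxx`; the other (6 states) tracks the count of `x`s, saturating at 5. Each combined state is a pair, one component from each; accept when both components accept. Minimizing collapses redundant product states.
        x   y  
>  S0   S1  S2 
   S1   S1  S1 
   S2   S3  S1 
   S3   S4  S1 
   S4   S5  S4 
   S5   S6  S5 
 * S6   S1  S6 
(> = start, * = accepting)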